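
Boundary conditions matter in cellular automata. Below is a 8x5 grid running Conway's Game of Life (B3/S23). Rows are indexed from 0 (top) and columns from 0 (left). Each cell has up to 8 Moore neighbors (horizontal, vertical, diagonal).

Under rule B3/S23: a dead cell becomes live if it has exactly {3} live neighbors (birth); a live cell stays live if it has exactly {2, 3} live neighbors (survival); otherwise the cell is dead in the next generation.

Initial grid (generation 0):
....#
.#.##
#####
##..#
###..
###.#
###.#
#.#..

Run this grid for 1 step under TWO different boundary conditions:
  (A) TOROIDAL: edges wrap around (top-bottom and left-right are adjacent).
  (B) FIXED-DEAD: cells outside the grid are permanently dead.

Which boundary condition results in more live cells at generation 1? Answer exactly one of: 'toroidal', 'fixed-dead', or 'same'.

Answer: fixed-dead

Derivation:
Under TOROIDAL boundary, generation 1:
.##.#
.#...
.....
.....
.....
.....
.....
..#..
Population = 5

Under FIXED-DEAD boundary, generation 1:
...##
##...
.....
....#
.....
.....
.....
#.##.
Population = 8

Comparison: toroidal=5, fixed-dead=8 -> fixed-dead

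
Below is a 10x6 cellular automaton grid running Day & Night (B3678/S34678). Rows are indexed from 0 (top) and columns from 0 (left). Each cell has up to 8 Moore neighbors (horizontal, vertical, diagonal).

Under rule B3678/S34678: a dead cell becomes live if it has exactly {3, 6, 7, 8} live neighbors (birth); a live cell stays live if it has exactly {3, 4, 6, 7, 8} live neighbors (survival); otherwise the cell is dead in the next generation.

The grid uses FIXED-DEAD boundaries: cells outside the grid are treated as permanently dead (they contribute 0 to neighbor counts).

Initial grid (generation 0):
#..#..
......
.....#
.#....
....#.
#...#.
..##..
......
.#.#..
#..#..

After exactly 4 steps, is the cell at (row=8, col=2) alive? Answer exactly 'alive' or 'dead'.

Answer: dead

Derivation:
Simulating step by step:
Generation 0 (given above): 13 live cells
Generation 1: 3 live cells
......
......
......
......
......
......
......
...#..
..#...
..#...
Generation 2: 1 live cells
......
......
......
......
......
......
......
......
...#..
......
Generation 3: 0 live cells
......
......
......
......
......
......
......
......
......
......
Generation 4: 0 live cells
......
......
......
......
......
......
......
......
......
......

Cell (8,2) at generation 4: 0 -> dead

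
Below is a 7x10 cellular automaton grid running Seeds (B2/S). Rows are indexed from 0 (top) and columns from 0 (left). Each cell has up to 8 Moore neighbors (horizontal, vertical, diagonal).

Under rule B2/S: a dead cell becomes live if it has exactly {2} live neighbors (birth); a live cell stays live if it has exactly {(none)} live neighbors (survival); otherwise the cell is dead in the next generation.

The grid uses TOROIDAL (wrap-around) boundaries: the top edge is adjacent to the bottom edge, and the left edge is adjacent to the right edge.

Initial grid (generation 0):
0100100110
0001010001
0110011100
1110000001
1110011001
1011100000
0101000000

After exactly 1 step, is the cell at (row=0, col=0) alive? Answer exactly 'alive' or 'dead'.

Answer: dead

Derivation:
Simulating step by step:
Generation 0 (given above): 28 live cells
Generation 1: 10 live cells
0000011001
0000000000
0000000000
0000100000
0000000010
0000001000
0000010111

Cell (0,0) at generation 1: 0 -> dead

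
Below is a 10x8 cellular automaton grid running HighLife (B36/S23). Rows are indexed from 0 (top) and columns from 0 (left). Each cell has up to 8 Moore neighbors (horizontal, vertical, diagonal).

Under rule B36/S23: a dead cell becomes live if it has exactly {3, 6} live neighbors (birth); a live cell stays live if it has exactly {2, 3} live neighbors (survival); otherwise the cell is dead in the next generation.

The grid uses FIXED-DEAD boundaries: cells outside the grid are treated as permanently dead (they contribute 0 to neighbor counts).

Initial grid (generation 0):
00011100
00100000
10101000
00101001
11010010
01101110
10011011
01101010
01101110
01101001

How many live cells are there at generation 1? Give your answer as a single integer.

Answer: 26

Derivation:
Simulating step by step:
Generation 0 (given above): 37 live cells
Generation 1: 26 live cells
00011000
01100100
00100000
10101100
10000011
00000000
10000001
10010000
10011011
01101010
Population at generation 1: 26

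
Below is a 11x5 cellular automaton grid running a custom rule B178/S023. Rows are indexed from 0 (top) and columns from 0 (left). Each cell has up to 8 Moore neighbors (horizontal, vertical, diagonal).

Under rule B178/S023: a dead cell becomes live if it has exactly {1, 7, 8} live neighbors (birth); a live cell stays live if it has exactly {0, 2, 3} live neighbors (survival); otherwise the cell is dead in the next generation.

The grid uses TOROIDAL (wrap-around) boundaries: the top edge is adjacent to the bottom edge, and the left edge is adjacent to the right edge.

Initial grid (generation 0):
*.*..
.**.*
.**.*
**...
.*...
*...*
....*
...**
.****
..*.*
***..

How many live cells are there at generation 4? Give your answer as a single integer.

Answer: 13

Derivation:
Simulating step by step:
Generation 0 (given above): 25 live cells
Generation 1: 14 live cells
.*...
....*
....*
.....
.*.*.
*.*.*
.**..
.....
.*...
....*
*.*..
Generation 2: 16 live cells
.*...
.**..
.....
.*...
.*.*.
*...*
.**..
...*.
.****
.....
*....
Generation 3: 19 live cells
.*.**
.***.
...*.
...**
.*...
*...*
.**..
.....
..***
.....
..*.*
Generation 4: 13 live cells
.*..*
.*...
.....
.*.**
.....
*....
.*...
.....
**.*.
.....
..*.*
Population at generation 4: 13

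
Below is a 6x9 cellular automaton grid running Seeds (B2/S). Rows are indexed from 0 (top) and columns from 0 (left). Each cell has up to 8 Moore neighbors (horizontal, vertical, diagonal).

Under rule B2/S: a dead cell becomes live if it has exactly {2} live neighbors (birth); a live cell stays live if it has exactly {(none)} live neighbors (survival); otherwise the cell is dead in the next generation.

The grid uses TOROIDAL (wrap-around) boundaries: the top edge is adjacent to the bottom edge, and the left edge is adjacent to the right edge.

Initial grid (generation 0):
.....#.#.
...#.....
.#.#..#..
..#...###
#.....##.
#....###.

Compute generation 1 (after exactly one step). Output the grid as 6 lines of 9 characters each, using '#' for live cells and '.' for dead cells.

Answer: .........
.....#.#.
#...##..#
...#.....
.........
.#..#....

Derivation:
Simulating step by step:
Generation 0 (given above): 17 live cells
Generation 1: 9 live cells
(generation 1 grid is the final answer)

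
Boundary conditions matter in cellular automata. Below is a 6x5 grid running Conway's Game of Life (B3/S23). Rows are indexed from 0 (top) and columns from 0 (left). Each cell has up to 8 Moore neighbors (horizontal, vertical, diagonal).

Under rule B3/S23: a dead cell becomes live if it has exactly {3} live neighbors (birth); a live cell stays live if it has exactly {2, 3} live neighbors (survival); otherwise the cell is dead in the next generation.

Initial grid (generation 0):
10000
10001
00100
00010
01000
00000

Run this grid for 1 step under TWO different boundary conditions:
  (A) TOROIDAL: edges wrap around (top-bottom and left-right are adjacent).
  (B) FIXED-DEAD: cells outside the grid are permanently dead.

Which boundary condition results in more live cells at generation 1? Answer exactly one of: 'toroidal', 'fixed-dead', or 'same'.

Under TOROIDAL boundary, generation 1:
10001
11001
00011
00100
00000
00000
Population = 8

Under FIXED-DEAD boundary, generation 1:
00000
01000
00010
00100
00000
00000
Population = 3

Comparison: toroidal=8, fixed-dead=3 -> toroidal

Answer: toroidal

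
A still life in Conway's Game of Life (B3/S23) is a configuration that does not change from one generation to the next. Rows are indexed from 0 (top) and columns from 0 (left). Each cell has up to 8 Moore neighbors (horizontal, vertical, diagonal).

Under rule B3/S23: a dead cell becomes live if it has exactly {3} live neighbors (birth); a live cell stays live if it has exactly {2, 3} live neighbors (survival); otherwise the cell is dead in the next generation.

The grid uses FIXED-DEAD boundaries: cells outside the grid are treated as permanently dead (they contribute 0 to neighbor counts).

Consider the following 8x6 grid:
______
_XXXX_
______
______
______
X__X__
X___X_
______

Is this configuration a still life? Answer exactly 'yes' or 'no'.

Answer: no

Derivation:
Compute generation 1 and compare to generation 0 (given above):
Generation 1:
__XX__
__XX__
__XX__
______
______
______
______
______
Cell (0,2) differs: gen0=0 vs gen1=1 -> NOT a still life.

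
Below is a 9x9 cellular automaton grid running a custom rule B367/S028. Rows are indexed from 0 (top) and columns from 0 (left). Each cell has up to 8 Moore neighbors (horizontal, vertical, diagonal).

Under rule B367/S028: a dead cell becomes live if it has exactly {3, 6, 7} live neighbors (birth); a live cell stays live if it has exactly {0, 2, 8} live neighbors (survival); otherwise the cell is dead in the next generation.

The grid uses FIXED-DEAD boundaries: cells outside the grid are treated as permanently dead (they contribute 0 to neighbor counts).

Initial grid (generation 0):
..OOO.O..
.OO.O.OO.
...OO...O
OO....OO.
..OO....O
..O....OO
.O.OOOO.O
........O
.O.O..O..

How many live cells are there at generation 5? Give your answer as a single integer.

Answer: 2

Derivation:
Simulating step by step:
Generation 0 (given above): 32 live cells
Generation 1: 28 live cells
.O..O.OO.
.O.O..O..
O...O...O
.O..O...O
...O..O..
.O...OO..
..OOOOO..
...O..O..
.O.O..O..
Generation 2: 30 live cells
..O..OOO.
OOOOO.O..
OOOOOO.O.
...OOO.O.
..O.O.OO.
.......O.
.......O.
.......O.
.OO......
Generation 3: 11 live cells
....O..O.
.....O...
.......O.
......O.O
........O
........O
......OOO
.........
.........
Generation 4: 8 live cells
.......O.
......O..
......OO.
........O
........O
.........
........O
.......O.
.........
Generation 5: 2 live cells
.........
.........
......O..
........O
.........
.........
.........
.........
.........
Population at generation 5: 2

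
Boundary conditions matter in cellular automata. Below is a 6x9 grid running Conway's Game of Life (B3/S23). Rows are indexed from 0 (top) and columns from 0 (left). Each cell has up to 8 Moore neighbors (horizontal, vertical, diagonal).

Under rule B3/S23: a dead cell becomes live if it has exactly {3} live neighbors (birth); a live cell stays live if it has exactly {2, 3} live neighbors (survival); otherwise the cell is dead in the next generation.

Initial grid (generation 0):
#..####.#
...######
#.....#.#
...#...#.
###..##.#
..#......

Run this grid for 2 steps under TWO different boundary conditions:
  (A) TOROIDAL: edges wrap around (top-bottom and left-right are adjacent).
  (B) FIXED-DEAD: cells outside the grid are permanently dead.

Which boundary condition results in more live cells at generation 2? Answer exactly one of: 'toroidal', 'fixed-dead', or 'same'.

Under TOROIDAL boundary, generation 2:
.###.....
####....#
..###....
....#.##.
#..#..###
.........
Population = 19

Under FIXED-DEAD boundary, generation 2:
.........
..###..##
..###..##
....#.#.#
...#..##.
.###.....
Population = 19

Comparison: toroidal=19, fixed-dead=19 -> same

Answer: same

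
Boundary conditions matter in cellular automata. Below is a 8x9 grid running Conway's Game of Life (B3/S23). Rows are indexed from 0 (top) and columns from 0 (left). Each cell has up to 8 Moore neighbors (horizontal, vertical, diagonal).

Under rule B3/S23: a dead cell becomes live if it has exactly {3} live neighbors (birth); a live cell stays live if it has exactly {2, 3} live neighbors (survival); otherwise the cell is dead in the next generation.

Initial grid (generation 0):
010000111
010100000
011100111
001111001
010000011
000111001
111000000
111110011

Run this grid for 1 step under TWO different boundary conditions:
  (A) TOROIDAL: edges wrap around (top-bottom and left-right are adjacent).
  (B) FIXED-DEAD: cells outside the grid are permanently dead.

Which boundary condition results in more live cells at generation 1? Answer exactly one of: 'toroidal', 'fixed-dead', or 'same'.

Under TOROIDAL boundary, generation 1:
000010100
010100000
010001111
000011000
000000111
000110011
000001010
000100100
Population = 22

Under FIXED-DEAD boundary, generation 1:
001000010
110100000
010001111
000011000
000000111
100110011
100001011
100100000
Population = 26

Comparison: toroidal=22, fixed-dead=26 -> fixed-dead

Answer: fixed-dead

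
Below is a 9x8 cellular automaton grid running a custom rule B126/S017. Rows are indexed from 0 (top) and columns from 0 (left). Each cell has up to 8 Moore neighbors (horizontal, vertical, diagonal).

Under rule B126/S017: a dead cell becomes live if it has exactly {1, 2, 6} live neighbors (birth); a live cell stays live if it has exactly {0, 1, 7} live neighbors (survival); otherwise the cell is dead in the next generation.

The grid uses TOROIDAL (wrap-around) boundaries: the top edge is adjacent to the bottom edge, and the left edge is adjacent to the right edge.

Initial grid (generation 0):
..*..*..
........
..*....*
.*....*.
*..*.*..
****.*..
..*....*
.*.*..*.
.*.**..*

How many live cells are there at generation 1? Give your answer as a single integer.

Answer: 27

Derivation:
Simulating step by step:
Generation 0 (given above): 23 live cells
Generation 1: 27 live cells
**...***
********
****.***
...***..
........
.....*..
.....*..
.....*..
.......*
Population at generation 1: 27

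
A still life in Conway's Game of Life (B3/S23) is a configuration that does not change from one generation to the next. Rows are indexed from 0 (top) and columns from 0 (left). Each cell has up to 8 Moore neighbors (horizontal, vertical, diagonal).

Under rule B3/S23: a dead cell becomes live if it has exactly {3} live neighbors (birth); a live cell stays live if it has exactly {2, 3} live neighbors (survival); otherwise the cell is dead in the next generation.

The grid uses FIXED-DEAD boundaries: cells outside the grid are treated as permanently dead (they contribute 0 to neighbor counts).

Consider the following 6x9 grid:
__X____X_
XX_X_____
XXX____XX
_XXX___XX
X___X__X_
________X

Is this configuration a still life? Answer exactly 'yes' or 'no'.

Answer: no

Derivation:
Compute generation 1 and compare to generation 0 (given above):
Generation 1:
_XX______
X__X___XX
_______XX
___X__X__
_XXX___X_
_________
Cell (0,1) differs: gen0=0 vs gen1=1 -> NOT a still life.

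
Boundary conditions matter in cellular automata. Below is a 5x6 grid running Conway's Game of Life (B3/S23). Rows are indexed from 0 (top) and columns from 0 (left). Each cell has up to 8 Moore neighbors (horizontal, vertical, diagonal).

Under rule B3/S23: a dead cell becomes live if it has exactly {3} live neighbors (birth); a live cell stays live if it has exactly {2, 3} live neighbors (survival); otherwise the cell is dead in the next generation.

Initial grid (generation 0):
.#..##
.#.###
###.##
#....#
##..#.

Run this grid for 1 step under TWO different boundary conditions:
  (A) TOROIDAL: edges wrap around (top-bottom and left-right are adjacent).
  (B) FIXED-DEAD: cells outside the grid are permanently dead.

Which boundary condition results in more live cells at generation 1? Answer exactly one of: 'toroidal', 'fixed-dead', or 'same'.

Under TOROIDAL boundary, generation 1:
.#....
......
..#...
..##..
.#..#.
Population = 6

Under FIXED-DEAD boundary, generation 1:
..##.#
......
#.#...
..##.#
##....
Population = 10

Comparison: toroidal=6, fixed-dead=10 -> fixed-dead

Answer: fixed-dead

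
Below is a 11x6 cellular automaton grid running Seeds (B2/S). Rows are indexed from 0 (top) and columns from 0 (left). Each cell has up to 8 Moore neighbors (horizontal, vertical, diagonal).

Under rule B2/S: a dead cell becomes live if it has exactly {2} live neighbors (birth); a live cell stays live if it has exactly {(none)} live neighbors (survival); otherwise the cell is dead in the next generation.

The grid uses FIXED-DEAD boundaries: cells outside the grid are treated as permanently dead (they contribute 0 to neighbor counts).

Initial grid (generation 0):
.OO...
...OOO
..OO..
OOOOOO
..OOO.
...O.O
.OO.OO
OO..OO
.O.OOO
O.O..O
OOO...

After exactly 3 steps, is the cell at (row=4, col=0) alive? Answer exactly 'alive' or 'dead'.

Simulating step by step:
Generation 0 (given above): 36 live cells
Generation 1: 4 live cells
.....O
......
O.....
......
O.....
......
......
......
......
......
...O..
Generation 2: 2 live cells
......
......
......
OO....
......
......
......
......
......
......
......
Generation 3: 4 live cells
......
......
OO....
......
OO....
......
......
......
......
......
......

Cell (4,0) at generation 3: 1 -> alive

Answer: alive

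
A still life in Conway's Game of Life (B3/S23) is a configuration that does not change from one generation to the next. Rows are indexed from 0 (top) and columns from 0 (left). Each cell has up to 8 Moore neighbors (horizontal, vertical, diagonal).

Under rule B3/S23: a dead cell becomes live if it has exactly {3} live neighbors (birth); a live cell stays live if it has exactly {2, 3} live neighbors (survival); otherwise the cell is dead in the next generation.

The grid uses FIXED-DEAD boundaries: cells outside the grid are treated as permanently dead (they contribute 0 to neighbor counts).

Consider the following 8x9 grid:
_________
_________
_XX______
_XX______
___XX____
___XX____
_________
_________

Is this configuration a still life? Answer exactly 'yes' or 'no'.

Compute generation 1 and compare to generation 0 (given above):
Generation 1:
_________
_________
_XX______
_X_______
____X____
___XX____
_________
_________
Cell (3,2) differs: gen0=1 vs gen1=0 -> NOT a still life.

Answer: no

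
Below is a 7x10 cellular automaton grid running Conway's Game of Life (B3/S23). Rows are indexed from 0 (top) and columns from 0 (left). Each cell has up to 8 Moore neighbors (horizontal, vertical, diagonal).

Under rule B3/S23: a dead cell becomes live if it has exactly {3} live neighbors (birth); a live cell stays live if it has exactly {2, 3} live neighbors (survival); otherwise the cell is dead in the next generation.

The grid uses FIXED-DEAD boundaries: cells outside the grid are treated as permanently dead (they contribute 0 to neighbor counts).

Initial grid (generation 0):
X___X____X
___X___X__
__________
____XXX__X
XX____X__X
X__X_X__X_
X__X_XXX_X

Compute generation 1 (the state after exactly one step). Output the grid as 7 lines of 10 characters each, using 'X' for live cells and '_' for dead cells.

Simulating step by step:
Generation 0 (given above): 23 live cells
Generation 1: 20 live cells
(generation 1 grid is the final answer)

Answer: __________
__________
____XXX___
_____XX___
XX____XXXX
X_X__X__XX
_____XXXX_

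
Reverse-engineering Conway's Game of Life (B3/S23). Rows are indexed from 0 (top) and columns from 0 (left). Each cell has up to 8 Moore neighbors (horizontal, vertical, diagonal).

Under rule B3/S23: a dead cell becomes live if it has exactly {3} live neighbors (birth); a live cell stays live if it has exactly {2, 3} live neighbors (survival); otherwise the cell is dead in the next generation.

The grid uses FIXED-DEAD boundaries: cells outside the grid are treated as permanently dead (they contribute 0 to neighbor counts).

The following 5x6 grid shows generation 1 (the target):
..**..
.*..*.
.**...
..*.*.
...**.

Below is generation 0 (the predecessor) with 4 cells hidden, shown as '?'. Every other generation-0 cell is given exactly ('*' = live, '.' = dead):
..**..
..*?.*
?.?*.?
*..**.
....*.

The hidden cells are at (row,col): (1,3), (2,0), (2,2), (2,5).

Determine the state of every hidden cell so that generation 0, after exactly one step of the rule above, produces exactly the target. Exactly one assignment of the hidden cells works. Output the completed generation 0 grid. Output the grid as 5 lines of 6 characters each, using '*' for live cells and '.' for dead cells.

Answer: ..**..
..*..*
..**..
*..**.
....*.

Derivation:
Hidden generation-0 cells (in order): (1,3), (2,0), (2,2), (2,5).
A hidden cell only influences target cells in its own 3x3 neighborhood. Try each of the 2^4 = 16 assignments, step the completed generation 0 forward once under B3/S23, and compare with the target:
  (1,3)=. (2,0)=. (2,2)=. (2,5)=. -> step gives (1,1)='.' but target has '*' -> reject
  (1,3)=. (2,0)=. (2,2)=. (2,5)=* -> step gives (1,1)='.' but target has '*' -> reject
  (1,3)=. (2,0)=. (2,2)=* (2,5)=. -> step reproduces the target at every cell -> ACCEPT
  (1,3)=. (2,0)=. (2,2)=* (2,5)=* -> step gives (1,4)='.' but target has '*' -> reject
  (1,3)=. (2,0)=* (2,2)=. (2,5)=. -> step gives (1,2)='*' but target has '.' -> reject
  (1,3)=. (2,0)=* (2,2)=. (2,5)=* -> step gives (1,2)='*' but target has '.' -> reject
  (1,3)=. (2,0)=* (2,2)=* (2,5)=. -> step gives (1,1)='.' but target has '*' -> reject
  (1,3)=. (2,0)=* (2,2)=* (2,5)=* -> step gives (1,1)='.' but target has '*' -> reject
  (1,3)=* (2,0)=. (2,2)=. (2,5)=. -> step gives (0,4)='*' but target has '.' -> reject
  (1,3)=* (2,0)=. (2,2)=. (2,5)=* -> step gives (0,4)='*' but target has '.' -> reject
  (1,3)=* (2,0)=. (2,2)=* (2,5)=. -> step gives (0,4)='*' but target has '.' -> reject
  (1,3)=* (2,0)=. (2,2)=* (2,5)=* -> step gives (0,4)='*' but target has '.' -> reject
  (1,3)=* (2,0)=* (2,2)=. (2,5)=. -> step gives (0,4)='*' but target has '.' -> reject
  (1,3)=* (2,0)=* (2,2)=. (2,5)=* -> step gives (0,4)='*' but target has '.' -> reject
  (1,3)=* (2,0)=* (2,2)=* (2,5)=. -> step gives (0,4)='*' but target has '.' -> reject
  (1,3)=* (2,0)=* (2,2)=* (2,5)=* -> step gives (0,4)='*' but target has '.' -> reject
Unique solution: (1,3)=dead, (2,0)=dead, (2,2)=live, (2,5)=dead.
Check: live-neighbor counts of every cell in the completed generation 0:
022221
034530
133442
023432
111322
Applying B3/S23 to generation 0 with these counts gives:
..**..
.*..*.
.**...
..*.*.
...**.
which matches the target exactly.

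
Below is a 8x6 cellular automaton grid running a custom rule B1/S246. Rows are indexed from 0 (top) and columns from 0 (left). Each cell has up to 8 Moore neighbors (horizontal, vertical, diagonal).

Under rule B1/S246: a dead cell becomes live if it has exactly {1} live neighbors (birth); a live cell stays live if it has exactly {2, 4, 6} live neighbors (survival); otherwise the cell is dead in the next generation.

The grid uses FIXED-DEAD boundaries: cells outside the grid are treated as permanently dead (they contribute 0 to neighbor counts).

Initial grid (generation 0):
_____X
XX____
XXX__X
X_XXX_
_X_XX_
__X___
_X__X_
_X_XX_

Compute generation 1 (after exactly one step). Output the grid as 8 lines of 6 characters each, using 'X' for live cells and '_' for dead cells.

Simulating step by step:
Generation 0 (given above): 20 live cells
Generation 1: 12 live cells
(generation 1 grid is the final answer)

Answer: __X_X_
_X_X__
XXX___
____X_
______
______
_X__X_
___XX_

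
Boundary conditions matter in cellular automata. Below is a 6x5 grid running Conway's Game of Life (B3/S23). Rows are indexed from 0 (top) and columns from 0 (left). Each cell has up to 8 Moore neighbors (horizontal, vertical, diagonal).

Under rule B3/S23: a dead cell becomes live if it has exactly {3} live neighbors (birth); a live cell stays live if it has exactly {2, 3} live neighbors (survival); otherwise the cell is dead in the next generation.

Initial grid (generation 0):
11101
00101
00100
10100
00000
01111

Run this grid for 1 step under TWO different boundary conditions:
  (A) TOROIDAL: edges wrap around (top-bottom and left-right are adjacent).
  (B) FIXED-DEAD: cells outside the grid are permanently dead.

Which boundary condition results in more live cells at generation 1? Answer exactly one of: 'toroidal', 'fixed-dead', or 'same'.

Under TOROIDAL boundary, generation 1:
00000
00101
00100
01000
10001
00001
Population = 7

Under FIXED-DEAD boundary, generation 1:
01100
00100
00100
01000
00000
00110
Population = 7

Comparison: toroidal=7, fixed-dead=7 -> same

Answer: same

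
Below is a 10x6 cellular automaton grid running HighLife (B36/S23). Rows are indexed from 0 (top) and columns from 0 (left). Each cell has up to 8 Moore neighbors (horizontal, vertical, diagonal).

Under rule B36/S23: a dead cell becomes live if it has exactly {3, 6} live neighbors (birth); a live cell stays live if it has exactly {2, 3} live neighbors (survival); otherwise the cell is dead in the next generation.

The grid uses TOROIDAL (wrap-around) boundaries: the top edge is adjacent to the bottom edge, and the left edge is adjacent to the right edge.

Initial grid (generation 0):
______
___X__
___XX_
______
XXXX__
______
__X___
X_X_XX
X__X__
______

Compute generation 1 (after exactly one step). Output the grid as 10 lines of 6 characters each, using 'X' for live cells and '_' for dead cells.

Simulating step by step:
Generation 0 (given above): 14 live cells
Generation 1: 20 live cells
(generation 1 grid is the final answer)

Answer: ______
___XX_
___XX_
_X__X_
_XX___
___X__
_X_X_X
X_X_XX
XX_XX_
______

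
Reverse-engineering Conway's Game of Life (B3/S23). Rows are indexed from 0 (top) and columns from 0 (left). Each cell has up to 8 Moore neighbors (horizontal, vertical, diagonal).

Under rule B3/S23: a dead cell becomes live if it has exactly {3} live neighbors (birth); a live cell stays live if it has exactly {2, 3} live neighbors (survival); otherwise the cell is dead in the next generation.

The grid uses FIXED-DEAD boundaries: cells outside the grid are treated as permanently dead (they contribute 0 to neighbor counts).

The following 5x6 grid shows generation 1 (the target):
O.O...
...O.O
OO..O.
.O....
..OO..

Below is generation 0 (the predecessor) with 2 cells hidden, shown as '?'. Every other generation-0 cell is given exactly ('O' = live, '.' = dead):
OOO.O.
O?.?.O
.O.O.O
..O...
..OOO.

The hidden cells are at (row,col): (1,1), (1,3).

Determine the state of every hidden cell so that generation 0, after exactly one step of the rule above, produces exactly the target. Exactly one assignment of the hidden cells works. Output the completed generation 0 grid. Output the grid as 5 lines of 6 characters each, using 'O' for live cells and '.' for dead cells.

Hidden generation-0 cells (in order): (1,1), (1,3).
A hidden cell only influences target cells in its own 3x3 neighborhood. Try each of the 2^2 = 4 assignments, step the completed generation 0 forward once under B3/S23, and compare with the target:
  (1,1)=. (1,3)=. -> step gives (0,1)='O' but target has '.' -> reject
  (1,1)=. (1,3)=O -> step gives (0,1)='O' but target has '.' -> reject
  (1,1)=O (1,3)=. -> step reproduces the target at every cell -> ACCEPT
  (1,1)=O (1,3)=O -> step gives (0,3)='O' but target has '.' -> reject
Unique solution: (1,1)=live, (1,3)=dead.
Check: live-neighbor counts of every cell in the completed generation 0:
342212
455342
334131
134542
022311
Applying B3/S23 to generation 0 with these counts gives:
O.O...
...O.O
OO..O.
.O....
..OO..
which matches the target exactly.

Answer: OOO.O.
OO...O
.O.O.O
..O...
..OOO.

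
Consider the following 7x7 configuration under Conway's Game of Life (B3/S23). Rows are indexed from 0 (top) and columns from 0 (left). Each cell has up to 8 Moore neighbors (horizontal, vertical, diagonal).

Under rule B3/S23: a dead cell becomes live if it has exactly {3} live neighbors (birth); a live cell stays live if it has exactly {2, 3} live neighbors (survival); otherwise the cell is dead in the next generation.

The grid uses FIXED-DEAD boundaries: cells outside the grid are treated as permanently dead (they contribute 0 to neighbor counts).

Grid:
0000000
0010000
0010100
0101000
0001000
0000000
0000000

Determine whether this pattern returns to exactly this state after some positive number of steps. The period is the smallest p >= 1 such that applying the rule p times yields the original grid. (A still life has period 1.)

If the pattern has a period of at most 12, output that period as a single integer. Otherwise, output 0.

Simulating and comparing each generation to the original:
Gen 0 (original, given above): 6 live cells
Gen 1: 6 live cells, differs from original
Gen 2: 6 live cells, MATCHES original -> period = 2

Answer: 2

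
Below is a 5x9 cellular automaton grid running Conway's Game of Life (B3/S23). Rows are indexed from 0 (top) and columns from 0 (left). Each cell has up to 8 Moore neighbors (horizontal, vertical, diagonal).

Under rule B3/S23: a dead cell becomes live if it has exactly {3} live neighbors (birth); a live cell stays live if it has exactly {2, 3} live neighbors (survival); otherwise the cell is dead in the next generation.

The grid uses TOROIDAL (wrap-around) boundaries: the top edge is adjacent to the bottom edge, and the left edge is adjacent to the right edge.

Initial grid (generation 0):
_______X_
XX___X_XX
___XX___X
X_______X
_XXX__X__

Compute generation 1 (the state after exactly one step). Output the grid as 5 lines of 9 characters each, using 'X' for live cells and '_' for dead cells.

Answer: _______X_
X___X_XX_
_X__X____
XX__X__XX
XXX____XX

Derivation:
Simulating step by step:
Generation 0 (given above): 15 live cells
Generation 1: 17 live cells
(generation 1 grid is the final answer)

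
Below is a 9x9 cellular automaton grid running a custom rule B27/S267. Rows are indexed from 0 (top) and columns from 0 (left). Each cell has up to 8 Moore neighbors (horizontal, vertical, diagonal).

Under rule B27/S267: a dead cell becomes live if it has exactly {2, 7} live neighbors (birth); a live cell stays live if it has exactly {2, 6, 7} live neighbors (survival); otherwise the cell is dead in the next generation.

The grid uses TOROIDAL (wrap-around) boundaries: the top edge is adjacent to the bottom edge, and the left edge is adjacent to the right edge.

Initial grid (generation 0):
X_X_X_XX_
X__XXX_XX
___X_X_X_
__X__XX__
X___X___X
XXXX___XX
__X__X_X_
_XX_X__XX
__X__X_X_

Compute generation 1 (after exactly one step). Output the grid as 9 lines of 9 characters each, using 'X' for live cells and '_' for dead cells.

Simulating step by step:
Generation 0 (given above): 37 live cells
Generation 1: 11 live cells
(generation 1 grid is the final answer)

Answer: X_X______
X________
XX_______
XX_______
____X____
_____X___
_________
X___X____
_________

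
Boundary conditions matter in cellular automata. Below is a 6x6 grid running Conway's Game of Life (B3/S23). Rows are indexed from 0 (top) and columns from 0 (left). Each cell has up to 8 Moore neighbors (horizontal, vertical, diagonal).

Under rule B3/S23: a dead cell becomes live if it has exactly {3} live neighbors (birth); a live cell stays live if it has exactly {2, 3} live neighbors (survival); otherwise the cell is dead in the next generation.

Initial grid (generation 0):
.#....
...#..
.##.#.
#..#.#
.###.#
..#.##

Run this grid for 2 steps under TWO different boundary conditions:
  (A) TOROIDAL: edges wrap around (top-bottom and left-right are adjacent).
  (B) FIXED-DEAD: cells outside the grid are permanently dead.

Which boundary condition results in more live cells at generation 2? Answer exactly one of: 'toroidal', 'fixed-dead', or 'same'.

Answer: fixed-dead

Derivation:
Under TOROIDAL boundary, generation 2:
..#..#
......
.#####
..#.##
#...##
..#.##
Population = 16

Under FIXED-DEAD boundary, generation 2:
......
.#.#..
#####.
#.#.##
###..#
.##.##
Population = 19

Comparison: toroidal=16, fixed-dead=19 -> fixed-dead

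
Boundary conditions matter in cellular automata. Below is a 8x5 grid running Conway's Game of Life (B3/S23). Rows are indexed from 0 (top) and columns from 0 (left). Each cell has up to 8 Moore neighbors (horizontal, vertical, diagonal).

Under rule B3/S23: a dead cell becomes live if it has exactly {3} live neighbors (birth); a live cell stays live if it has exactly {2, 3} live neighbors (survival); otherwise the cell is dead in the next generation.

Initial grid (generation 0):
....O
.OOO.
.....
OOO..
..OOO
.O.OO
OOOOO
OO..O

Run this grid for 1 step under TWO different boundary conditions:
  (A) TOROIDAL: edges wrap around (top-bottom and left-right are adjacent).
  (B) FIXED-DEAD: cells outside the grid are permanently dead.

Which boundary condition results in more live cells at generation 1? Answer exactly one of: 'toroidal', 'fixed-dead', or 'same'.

Answer: fixed-dead

Derivation:
Under TOROIDAL boundary, generation 1:
....O
..OO.
O..O.
OOO.O
.....
.....
.....
.....
Population = 9

Under FIXED-DEAD boundary, generation 1:
..OO.
..OO.
O..O.
.OO..
O...O
O....
.....
O...O
Population = 13

Comparison: toroidal=9, fixed-dead=13 -> fixed-dead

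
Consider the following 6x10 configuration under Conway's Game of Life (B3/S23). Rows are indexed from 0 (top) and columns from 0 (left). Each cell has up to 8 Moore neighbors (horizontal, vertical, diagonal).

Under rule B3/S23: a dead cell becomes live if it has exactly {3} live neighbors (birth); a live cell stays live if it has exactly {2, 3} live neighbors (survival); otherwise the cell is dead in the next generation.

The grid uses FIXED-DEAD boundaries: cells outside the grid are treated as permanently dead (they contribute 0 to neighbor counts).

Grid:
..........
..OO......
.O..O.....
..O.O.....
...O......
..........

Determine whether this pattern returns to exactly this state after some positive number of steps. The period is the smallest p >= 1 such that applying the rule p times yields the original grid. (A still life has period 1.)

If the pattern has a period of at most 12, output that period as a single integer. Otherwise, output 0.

Simulating and comparing each generation to the original:
Gen 0 (original, given above): 7 live cells
Gen 1: 7 live cells, MATCHES original -> period = 1

Answer: 1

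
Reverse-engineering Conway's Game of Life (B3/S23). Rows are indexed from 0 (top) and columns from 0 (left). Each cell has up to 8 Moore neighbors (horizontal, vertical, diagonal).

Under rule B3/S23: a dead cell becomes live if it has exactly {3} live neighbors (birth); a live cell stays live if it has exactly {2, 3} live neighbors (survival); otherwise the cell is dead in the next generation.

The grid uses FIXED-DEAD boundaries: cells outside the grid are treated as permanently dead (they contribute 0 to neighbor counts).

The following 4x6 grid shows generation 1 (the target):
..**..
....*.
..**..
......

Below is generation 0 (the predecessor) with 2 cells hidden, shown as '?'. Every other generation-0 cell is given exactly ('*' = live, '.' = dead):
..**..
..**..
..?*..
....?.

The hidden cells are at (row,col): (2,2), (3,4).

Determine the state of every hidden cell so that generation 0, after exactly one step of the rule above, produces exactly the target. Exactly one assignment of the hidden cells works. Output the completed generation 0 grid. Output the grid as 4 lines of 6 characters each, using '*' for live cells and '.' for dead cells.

Hidden generation-0 cells (in order): (2,2), (3,4).
A hidden cell only influences target cells in its own 3x3 neighborhood. Try each of the 2^2 = 4 assignments, step the completed generation 0 forward once under B3/S23, and compare with the target:
  (2,2)=. (3,4)=. -> step reproduces the target at every cell -> ACCEPT
  (2,2)=. (3,4)=* -> step gives (2,4)='*' but target has '.' -> reject
  (2,2)=* (3,4)=. -> step gives (1,1)='*' but target has '.' -> reject
  (2,2)=* (3,4)=* -> step gives (1,1)='*' but target has '.' -> reject
Unique solution: (2,2)=dead, (3,4)=dead.
Check: live-neighbor counts of every cell in the completed generation 0:
023320
024430
013220
001110
Applying B3/S23 to generation 0 with these counts gives:
..**..
....*.
..**..
......
which matches the target exactly.

Answer: ..**..
..**..
...*..
......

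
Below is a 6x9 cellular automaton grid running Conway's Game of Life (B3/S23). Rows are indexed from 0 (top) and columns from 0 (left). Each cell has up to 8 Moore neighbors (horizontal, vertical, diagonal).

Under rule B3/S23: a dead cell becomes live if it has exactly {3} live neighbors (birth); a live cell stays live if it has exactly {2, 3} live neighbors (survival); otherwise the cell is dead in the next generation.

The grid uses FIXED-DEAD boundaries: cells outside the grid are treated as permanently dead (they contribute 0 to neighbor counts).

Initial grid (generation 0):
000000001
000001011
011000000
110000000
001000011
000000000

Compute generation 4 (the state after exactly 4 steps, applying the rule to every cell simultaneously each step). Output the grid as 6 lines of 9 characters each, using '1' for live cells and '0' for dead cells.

Simulating step by step:
Generation 0 (given above): 11 live cells
Generation 1: 9 live cells
000000011
000000011
111000000
100000000
010000000
000000000
Generation 2: 9 live cells
000000011
010000011
110000000
101000000
000000000
000000000
Generation 3: 9 live cells
000000011
110000011
101000000
100000000
000000000
000000000
Generation 4: 8 live cells
(generation 4 grid is the final answer)

Answer: 000000011
110000011
100000000
010000000
000000000
000000000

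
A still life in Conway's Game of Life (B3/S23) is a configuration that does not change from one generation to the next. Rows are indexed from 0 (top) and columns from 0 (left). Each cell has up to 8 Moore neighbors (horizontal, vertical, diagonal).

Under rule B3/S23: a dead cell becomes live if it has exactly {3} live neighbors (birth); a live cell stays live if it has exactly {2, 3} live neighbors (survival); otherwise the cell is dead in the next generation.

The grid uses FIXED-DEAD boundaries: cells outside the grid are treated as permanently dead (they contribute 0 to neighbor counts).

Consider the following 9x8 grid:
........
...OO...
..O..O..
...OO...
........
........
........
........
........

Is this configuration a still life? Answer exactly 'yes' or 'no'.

Compute generation 1 and compare to generation 0 (given above):
Generation 1:
........
...OO...
..O..O..
...OO...
........
........
........
........
........
The grids are IDENTICAL -> still life.

Answer: yes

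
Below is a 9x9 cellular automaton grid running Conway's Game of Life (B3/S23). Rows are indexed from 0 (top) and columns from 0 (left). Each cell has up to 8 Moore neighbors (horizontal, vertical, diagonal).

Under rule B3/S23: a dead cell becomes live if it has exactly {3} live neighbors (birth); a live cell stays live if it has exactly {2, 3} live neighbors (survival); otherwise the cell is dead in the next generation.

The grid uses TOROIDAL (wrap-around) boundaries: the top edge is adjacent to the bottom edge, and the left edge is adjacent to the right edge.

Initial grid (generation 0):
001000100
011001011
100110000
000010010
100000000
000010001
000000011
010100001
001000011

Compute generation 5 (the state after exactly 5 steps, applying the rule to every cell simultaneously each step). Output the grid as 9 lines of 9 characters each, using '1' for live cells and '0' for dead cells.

Answer: 000000000
000000000
000000000
000000000
000000000
100000011
000000011
000000100
000000011

Derivation:
Simulating step by step:
Generation 0 (given above): 23 live cells
Generation 1: 36 live cells
101100100
111011111
111111110
000110001
000000001
100000011
000000011
001000000
111100011
Generation 2: 11 live cells
000000000
000000000
000000000
010000101
000000000
100000000
100000010
001100000
100000011
Generation 3: 9 live cells
000000001
000000000
000000000
000000000
100000000
000000001
010000001
110000010
000000001
Generation 4: 8 live cells
000000000
000000000
000000000
000000000
000000000
000000001
010000011
010000010
000000011
Generation 5: 8 live cells
(generation 5 grid is the final answer)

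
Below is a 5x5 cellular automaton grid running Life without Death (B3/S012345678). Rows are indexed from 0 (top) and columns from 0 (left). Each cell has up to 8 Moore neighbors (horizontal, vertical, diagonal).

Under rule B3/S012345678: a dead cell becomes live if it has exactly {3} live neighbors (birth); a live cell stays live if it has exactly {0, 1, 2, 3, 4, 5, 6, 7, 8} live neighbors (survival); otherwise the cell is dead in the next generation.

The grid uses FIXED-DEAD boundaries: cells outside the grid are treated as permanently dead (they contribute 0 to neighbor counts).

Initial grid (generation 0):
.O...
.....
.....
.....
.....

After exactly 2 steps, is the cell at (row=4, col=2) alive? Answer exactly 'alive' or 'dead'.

Answer: dead

Derivation:
Simulating step by step:
Generation 0 (given above): 1 live cells
Generation 1: 1 live cells
.O...
.....
.....
.....
.....
Generation 2: 1 live cells
.O...
.....
.....
.....
.....

Cell (4,2) at generation 2: 0 -> dead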